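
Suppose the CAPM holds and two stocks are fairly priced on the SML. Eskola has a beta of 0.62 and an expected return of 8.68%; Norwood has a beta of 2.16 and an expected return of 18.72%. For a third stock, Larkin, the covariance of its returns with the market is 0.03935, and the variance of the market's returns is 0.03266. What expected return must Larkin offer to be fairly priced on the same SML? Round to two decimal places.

12.49%

MRP = (18.72% − 8.68%) / (2.16 − 0.62) = 6.5195%
R_f = 8.68% − 0.62 × 6.5195% = 4.6379%
β_Larkin = Cov / Var(R_m) = 0.03935 / 0.03266 = 1.2048
E(R_Larkin) = R_f + β × MRP = 4.6379% + 1.2048 × 6.5195% = 12.49%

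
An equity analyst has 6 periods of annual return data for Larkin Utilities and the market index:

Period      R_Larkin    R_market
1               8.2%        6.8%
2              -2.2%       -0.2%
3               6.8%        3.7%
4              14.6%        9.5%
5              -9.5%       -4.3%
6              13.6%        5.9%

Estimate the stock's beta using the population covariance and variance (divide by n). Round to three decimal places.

Mean R_i = (8.2 − 2.2 + 6.8 + 14.6 − 9.5 + 13.6) / 6 = 5.2500%
Mean R_m = (6.8 − 0.2 + 3.7 + 9.5 − 4.3 + 5.9) / 6 = 3.5667%
Σ(R_i − R̄_i)(R_m − R̄_m) = 228.8000  ⇒  Cov = 228.8000 / 6 = 38.1333
Σ(R_m − R̄_m)² = 127.1933  ⇒  Var(R_m) = 127.1933 / 6 = 21.1989
β = Cov / Var(R_m) = 38.1333 / 21.1989 = 1.7988

1.799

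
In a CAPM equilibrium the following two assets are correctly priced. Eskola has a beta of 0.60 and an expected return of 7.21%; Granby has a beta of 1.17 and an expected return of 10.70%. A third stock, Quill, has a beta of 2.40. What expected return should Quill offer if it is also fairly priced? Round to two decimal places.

18.23%

MRP (SML slope) = (10.70% − 7.21%) / (1.17 − 0.60) = 3.49% / 0.57 = 6.1228%
R_f (intercept) = 7.21% − 0.60 × 6.1228% = 3.5363%
E(R_Quill) = R_f + β × MRP = 3.5363% + 2.40 × 6.1228% = 18.23%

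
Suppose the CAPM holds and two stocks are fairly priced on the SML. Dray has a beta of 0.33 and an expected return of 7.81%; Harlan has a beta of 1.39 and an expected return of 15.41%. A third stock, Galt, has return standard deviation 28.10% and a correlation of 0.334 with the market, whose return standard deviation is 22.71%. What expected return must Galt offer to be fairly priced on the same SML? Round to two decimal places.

8.41%

MRP = (15.41% − 7.81%) / (1.39 − 0.33) = 7.1698%
R_f = 7.81% − 0.33 × 7.1698% = 5.4440%
β_Galt = ρ·σ_i/σ_m = 0.334 × 28.10 / 22.71 = 0.4133
E(R_Galt) = R_f + β × MRP = 5.4440% + 0.4133 × 7.1698% = 8.41%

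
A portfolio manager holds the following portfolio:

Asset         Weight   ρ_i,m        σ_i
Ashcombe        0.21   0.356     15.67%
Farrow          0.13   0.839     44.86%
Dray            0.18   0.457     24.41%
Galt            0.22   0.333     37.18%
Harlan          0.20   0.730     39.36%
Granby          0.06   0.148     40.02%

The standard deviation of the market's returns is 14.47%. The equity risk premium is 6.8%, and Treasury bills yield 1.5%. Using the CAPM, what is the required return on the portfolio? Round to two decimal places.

β_Ashcombe = 0.356 × 15.67% / 14.47% = 0.3855
β_Farrow = 0.839 × 44.86% / 14.47% = 2.6011
β_Dray = 0.457 × 24.41% / 14.47% = 0.7709
β_Galt = 0.333 × 37.18% / 14.47% = 0.8556
β_Harlan = 0.730 × 39.36% / 14.47% = 1.9857
β_Granby = 0.148 × 40.02% / 14.47% = 0.4093
β_P = Σ w_i β_i = 0.21×0.3855 + 0.13×2.6011 + 0.18×0.7709 + 0.22×0.8556 + 0.20×1.9857 + 0.06×0.4093 = 1.1678
E(R_P) = R_f + β_P × MRP = 1.5% + 1.1678 × 6.8% = 9.44%

9.44%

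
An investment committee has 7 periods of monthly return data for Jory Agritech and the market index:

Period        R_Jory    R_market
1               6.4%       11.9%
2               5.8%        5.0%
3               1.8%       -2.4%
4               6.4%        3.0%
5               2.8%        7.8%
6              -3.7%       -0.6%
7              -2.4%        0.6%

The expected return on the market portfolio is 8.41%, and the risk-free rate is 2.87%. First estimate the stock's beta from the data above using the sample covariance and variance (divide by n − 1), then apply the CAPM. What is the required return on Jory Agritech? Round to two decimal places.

Mean R_i = (6.4 + 5.8 + 1.8 + 6.4 + 2.8 − 3.7 − 2.4) / 7 = 2.4429%
Mean R_m = (11.9 + 5.0 − 2.4 + 3.0 + 7.8 − 0.6 + 0.6) / 7 = 3.6143%
Σ(R_i − R̄_i)(R_m − R̄_m) = 80.8557  ⇒  Cov = 80.8557 / 6 = 13.4760
Σ(R_m − R̄_m)² = 151.4886  ⇒  Var(R_m) = 151.4886 / 6 = 25.2481
β = Cov / Var(R_m) = 13.4760 / 25.2481 = 0.5337
MRP = 8.41% − 2.87% = 5.54%
E(R) = R_f + β × MRP = 2.87% + 0.5337 × 5.54% = 5.83%

5.83%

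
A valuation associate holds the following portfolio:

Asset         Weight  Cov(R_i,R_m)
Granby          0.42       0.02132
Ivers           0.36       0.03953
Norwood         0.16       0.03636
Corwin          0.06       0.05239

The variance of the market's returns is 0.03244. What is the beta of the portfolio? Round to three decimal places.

0.991

β_Granby = 0.02132 / 0.03244 = 0.6572
β_Ivers = 0.03953 / 0.03244 = 1.2186
β_Norwood = 0.03636 / 0.03244 = 1.1208
β_Corwin = 0.05239 / 0.03244 = 1.6150
β_P = Σ w_i β_i = 0.42×0.6572 + 0.36×1.2186 + 0.16×1.1208 + 0.06×1.6150 = 0.9909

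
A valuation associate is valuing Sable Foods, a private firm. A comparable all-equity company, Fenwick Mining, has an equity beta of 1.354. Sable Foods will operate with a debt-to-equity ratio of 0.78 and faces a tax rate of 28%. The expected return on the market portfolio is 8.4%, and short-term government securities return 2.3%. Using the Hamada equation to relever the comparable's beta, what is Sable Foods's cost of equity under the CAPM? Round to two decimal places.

15.20%

β_L = β_U × [1 + (1 − t)(D/E)] = 1.354 × [1 + (1 − 0.28) × 0.78]
    = 1.354 × [1 + 0.72 × 0.78] = 1.354 × 1.5616 = 2.1144
MRP = 8.4% − 2.3% = 6.10%
E(R) = R_f + β_L × MRP = 2.3% + 2.1144 × 6.1% = 15.20%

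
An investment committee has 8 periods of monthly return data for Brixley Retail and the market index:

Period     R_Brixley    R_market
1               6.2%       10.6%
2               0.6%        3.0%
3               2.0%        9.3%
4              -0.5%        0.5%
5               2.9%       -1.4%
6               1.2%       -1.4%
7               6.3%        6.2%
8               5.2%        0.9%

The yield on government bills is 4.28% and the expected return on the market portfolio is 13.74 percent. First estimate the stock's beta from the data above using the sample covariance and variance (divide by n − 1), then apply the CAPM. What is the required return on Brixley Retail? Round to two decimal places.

6.78%

Mean R_i = (6.2 + 0.6 + 2.0 − 0.5 + 2.9 + 1.2 + 6.3 + 5.2) / 8 = 2.9875%
Mean R_m = (10.6 + 3.0 + 9.3 + 0.5 − 1.4 − 1.4 + 6.2 + 0.9) / 8 = 3.4625%
Σ(R_i − R̄_i)(R_m − R̄_m) = 41.1163  ⇒  Cov = 41.1163 / 7 = 5.8738
Σ(R_m − R̄_m)² = 155.3588  ⇒  Var(R_m) = 155.3588 / 7 = 22.1941
β = Cov / Var(R_m) = 5.8738 / 22.1941 = 0.2647
MRP = 13.74% − 4.28% = 9.46%
E(R) = R_f + β × MRP = 4.28% + 0.2647 × 9.46% = 6.78%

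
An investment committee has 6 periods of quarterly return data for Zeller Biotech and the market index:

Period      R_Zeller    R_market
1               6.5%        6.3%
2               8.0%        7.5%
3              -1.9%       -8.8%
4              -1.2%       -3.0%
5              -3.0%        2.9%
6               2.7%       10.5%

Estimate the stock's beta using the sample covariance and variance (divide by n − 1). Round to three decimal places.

0.430

Mean R_i = (6.5 + 8.0 − 1.9 − 1.2 − 3.0 + 2.7) / 6 = 1.8500%
Mean R_m = (6.3 + 7.5 − 8.8 − 3.0 + 2.9 + 10.5) / 6 = 2.5667%
Σ(R_i − R̄_i)(R_m − R̄_m) = 112.4300  ⇒  Cov = 112.4300 / 5 = 22.4860
Σ(R_m − R̄_m)² = 261.5133  ⇒  Var(R_m) = 261.5133 / 5 = 52.3027
β = Cov / Var(R_m) = 22.4860 / 52.3027 = 0.4299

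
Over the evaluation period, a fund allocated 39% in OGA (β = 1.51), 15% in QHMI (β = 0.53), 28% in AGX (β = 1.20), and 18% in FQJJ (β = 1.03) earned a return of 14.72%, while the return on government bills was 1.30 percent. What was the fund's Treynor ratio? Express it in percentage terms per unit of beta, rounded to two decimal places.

11.28%

β_P = 0.39×1.51 + 0.15×0.53 + 0.28×1.20 + 0.18×1.03 = 1.1898
Treynor = (R_P − R_f) / β_P = (14.72% − 1.30%) / 1.1898 = 13.42% / 1.1898 = 11.28%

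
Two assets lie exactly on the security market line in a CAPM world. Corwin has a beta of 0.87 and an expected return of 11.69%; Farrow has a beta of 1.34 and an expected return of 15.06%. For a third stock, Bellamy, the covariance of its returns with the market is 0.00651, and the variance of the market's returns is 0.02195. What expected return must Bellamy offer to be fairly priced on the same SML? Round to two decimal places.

7.58%

MRP = (15.06% − 11.69%) / (1.34 − 0.87) = 7.1702%
R_f = 11.69% − 0.87 × 7.1702% = 5.4519%
β_Bellamy = Cov / Var(R_m) = 0.00651 / 0.02195 = 0.2966
E(R_Bellamy) = R_f + β × MRP = 5.4519% + 0.2966 × 7.1702% = 7.58%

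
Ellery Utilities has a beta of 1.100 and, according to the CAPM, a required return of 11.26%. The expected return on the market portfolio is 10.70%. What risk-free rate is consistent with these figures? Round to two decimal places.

5.10%

E(R) = R_f + β(E(R_m) − R_f) = R_f(1 − β) + β·E(R_m)
11.26% = R_f × (1 − 1.100) + 1.100 × 10.70%
11.26% = R_f × -0.100 + 11.77000%
R_f = (11.26% − 11.77000%) / -0.100 = 5.10%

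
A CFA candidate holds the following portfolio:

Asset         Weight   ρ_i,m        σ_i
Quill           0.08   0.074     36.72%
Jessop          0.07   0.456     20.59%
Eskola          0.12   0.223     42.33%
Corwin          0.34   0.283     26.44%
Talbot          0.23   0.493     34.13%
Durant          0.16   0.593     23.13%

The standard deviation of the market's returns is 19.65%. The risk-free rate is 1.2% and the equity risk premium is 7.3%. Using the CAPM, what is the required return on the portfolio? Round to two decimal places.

β_Quill = 0.074 × 36.72% / 19.65% = 0.1383
β_Jessop = 0.456 × 20.59% / 19.65% = 0.4778
β_Eskola = 0.223 × 42.33% / 19.65% = 0.4804
β_Corwin = 0.283 × 26.44% / 19.65% = 0.3808
β_Talbot = 0.493 × 34.13% / 19.65% = 0.8563
β_Durant = 0.593 × 23.13% / 19.65% = 0.6980
β_P = Σ w_i β_i = 0.08×0.1383 + 0.07×0.4778 + 0.12×0.4804 + 0.34×0.3808 + 0.23×0.8563 + 0.16×0.6980 = 0.5403
E(R_P) = R_f + β_P × MRP = 1.2% + 0.5403 × 7.3% = 5.14%

5.14%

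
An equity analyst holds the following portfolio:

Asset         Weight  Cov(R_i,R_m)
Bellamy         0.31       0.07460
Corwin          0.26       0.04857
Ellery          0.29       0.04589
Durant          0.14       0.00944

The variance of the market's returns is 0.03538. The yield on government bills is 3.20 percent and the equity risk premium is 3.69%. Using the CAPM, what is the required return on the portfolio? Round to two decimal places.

β_Bellamy = 0.07460 / 0.03538 = 2.1085
β_Corwin = 0.04857 / 0.03538 = 1.3728
β_Ellery = 0.04589 / 0.03538 = 1.2971
β_Durant = 0.00944 / 0.03538 = 0.2668
β_P = Σ w_i β_i = 0.31×2.1085 + 0.26×1.3728 + 0.29×1.2971 + 0.14×0.2668 = 1.4241
E(R_P) = R_f + β_P × MRP = 3.20% + 1.4241 × 3.69% = 8.45%

8.45%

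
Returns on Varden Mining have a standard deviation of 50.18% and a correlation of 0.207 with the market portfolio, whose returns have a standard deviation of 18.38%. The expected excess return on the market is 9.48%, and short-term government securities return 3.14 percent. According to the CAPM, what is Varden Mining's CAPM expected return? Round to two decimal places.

β = ρ × σ_i / σ_m = 0.207 × 50.18% / 18.38% = 0.5651
E(R) = 3.14% + 0.5651 × 9.48% = 8.50%

8.50%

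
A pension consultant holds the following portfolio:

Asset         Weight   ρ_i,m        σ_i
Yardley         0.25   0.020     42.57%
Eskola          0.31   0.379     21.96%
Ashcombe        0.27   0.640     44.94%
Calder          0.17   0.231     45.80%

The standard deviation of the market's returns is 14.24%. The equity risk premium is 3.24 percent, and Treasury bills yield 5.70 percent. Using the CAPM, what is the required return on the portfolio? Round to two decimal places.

β_Yardley = 0.020 × 42.57% / 14.24% = 0.0598
β_Eskola = 0.379 × 21.96% / 14.24% = 0.5845
β_Ashcombe = 0.640 × 44.94% / 14.24% = 2.0198
β_Calder = 0.231 × 45.80% / 14.24% = 0.7430
β_P = Σ w_i β_i = 0.25×0.0598 + 0.31×0.5845 + 0.27×2.0198 + 0.17×0.7430 = 0.8678
E(R_P) = R_f + β_P × MRP = 5.70% + 0.8678 × 3.24% = 8.51%

8.51%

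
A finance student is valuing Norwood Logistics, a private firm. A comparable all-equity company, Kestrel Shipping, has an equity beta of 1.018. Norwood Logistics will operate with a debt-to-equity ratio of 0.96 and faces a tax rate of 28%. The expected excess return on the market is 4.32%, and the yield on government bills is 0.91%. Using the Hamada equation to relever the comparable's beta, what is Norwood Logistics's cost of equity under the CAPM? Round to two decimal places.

β_L = β_U × [1 + (1 − t)(D/E)] = 1.018 × [1 + (1 − 0.28) × 0.96]
    = 1.018 × [1 + 0.72 × 0.96] = 1.018 × 1.6912 = 1.7216
E(R) = R_f + β_L × MRP = 0.91% + 1.7216 × 4.32% = 8.35%

8.35%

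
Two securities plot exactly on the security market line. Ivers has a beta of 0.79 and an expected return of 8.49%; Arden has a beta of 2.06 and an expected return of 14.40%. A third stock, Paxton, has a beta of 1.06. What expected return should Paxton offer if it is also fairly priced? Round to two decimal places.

MRP (SML slope) = (14.40% − 8.49%) / (2.06 − 0.79) = 5.91% / 1.27 = 4.6535%
R_f (intercept) = 8.49% − 0.79 × 4.6535% = 4.8137%
E(R_Paxton) = R_f + β × MRP = 4.8137% + 1.06 × 4.6535% = 9.75%

9.75%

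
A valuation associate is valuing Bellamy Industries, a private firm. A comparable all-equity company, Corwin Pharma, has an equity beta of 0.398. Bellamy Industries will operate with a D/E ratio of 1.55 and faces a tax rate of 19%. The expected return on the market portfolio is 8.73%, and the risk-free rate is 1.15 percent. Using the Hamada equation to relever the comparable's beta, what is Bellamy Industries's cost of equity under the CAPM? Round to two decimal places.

β_L = β_U × [1 + (1 − t)(D/E)] = 0.398 × [1 + (1 − 0.19) × 1.55]
    = 0.398 × [1 + 0.81 × 1.55] = 0.398 × 2.2555 = 0.8977
MRP = 8.73% − 1.15% = 7.58%
E(R) = R_f + β_L × MRP = 1.15% + 0.8977 × 7.58% = 7.95%

7.95%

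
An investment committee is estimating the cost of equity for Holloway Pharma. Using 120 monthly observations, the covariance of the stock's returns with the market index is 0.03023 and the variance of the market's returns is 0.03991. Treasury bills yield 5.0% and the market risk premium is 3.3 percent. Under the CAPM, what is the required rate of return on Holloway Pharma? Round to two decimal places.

β = Cov(R_i, R_m) / Var(R_m) = 0.03023 / 0.03991 = 0.7575
E(R) = R_f + β × MRP = 5.0% + 0.7575 × 3.3% = 7.50%

7.50%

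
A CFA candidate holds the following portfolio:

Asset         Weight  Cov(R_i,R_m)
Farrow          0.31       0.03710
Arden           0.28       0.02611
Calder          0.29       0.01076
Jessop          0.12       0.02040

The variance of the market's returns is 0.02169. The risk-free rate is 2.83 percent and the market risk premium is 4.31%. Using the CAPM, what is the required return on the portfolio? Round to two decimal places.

7.67%

β_Farrow = 0.03710 / 0.02169 = 1.7105
β_Arden = 0.02611 / 0.02169 = 1.2038
β_Calder = 0.01076 / 0.02169 = 0.4961
β_Jessop = 0.02040 / 0.02169 = 0.9405
β_P = Σ w_i β_i = 0.31×1.7105 + 0.28×1.2038 + 0.29×0.4961 + 0.12×0.9405 = 1.1240
E(R_P) = R_f + β_P × MRP = 2.83% + 1.1240 × 4.31% = 7.67%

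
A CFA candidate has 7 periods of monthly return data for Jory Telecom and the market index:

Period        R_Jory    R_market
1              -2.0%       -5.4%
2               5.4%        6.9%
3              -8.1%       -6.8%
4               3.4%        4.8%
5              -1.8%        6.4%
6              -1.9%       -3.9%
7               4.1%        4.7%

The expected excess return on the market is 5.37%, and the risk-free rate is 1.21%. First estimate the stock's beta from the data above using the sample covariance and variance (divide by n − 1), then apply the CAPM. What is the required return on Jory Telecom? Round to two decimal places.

Mean R_i = (-2.0 + 5.4 − 8.1 + 3.4 − 1.8 − 1.9 + 4.1) / 7 = -0.1286%
Mean R_m = (-5.4 + 6.9 − 6.8 + 4.8 + 6.4 − 3.9 + 4.7) / 7 = 0.9571%
Σ(R_i − R̄_i)(R_m − R̄_m) = 135.4814  ⇒  Cov = 135.4814 / 6 = 22.5802
Σ(R_m − R̄_m)² = 217.8971  ⇒  Var(R_m) = 217.8971 / 6 = 36.3162
β = Cov / Var(R_m) = 22.5802 / 36.3162 = 0.6218
E(R) = R_f + β × MRP = 1.21% + 0.6218 × 5.37% = 4.55%

4.55%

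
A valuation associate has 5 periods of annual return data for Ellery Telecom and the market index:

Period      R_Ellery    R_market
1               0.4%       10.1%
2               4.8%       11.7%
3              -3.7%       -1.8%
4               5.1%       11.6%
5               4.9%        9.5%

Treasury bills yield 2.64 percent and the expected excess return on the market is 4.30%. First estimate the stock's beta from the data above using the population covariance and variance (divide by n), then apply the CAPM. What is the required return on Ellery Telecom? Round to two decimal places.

Mean R_i = (0.4 + 4.8 − 3.7 + 5.1 + 4.9) / 5 = 2.3000%
Mean R_m = (10.1 + 11.7 − 1.8 + 11.6 + 9.5) / 5 = 8.2200%
Σ(R_i − R̄_i)(R_m − R̄_m) = 78.0400  ⇒  Cov = 78.0400 / 5 = 15.6080
Σ(R_m − R̄_m)² = 129.1080  ⇒  Var(R_m) = 129.1080 / 5 = 25.8216
β = Cov / Var(R_m) = 15.6080 / 25.8216 = 0.6045
E(R) = R_f + β × MRP = 2.64% + 0.6045 × 4.30% = 5.24%

5.24%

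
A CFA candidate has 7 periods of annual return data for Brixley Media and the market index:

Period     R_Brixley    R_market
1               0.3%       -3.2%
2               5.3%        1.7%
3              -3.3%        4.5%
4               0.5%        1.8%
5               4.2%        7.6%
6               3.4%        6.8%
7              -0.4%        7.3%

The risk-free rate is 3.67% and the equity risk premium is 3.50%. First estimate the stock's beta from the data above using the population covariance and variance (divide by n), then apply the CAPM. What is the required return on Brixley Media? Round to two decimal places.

3.98%

Mean R_i = (0.3 + 5.3 − 3.3 + 0.5 + 4.2 + 3.4 − 0.4) / 7 = 1.4286%
Mean R_m = (-3.2 + 1.7 + 4.5 + 1.8 + 7.6 + 6.8 + 7.3) / 7 = 3.7857%
Σ(R_i − R̄_i)(R_m − R̄_m) = 8.3629  ⇒  Cov = 8.3629 / 7 = 1.1947
Σ(R_m − R̄_m)² = 93.5886  ⇒  Var(R_m) = 93.5886 / 7 = 13.3698
β = Cov / Var(R_m) = 1.1947 / 13.3698 = 0.0894
E(R) = R_f + β × MRP = 3.67% + 0.0894 × 3.50% = 3.98%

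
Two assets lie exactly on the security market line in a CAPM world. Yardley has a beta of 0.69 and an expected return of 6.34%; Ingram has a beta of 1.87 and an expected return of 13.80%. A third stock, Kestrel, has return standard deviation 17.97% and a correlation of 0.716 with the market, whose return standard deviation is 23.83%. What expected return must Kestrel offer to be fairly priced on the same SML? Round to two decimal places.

5.39%

MRP = (13.80% − 6.34%) / (1.87 − 0.69) = 6.3220%
R_f = 6.34% − 0.69 × 6.3220% = 1.9778%
β_Kestrel = ρ·σ_i/σ_m = 0.716 × 17.97 / 23.83 = 0.5399
E(R_Kestrel) = R_f + β × MRP = 1.9778% + 0.5399 × 6.3220% = 5.39%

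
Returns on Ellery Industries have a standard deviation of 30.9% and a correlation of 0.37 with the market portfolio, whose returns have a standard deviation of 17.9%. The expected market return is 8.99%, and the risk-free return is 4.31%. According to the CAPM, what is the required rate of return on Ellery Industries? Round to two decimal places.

7.30%

β = ρ × σ_i / σ_m = 0.37 × 30.9% / 17.9% = 0.6387
MRP = 8.99% − 4.31% = 4.68%
E(R) = 4.31% + 0.6387 × 4.68% = 7.30%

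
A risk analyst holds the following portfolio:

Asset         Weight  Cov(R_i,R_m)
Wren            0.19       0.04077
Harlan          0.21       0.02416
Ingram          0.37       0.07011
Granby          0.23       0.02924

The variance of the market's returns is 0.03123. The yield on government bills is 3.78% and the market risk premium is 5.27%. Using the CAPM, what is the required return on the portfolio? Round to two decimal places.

β_Wren = 0.04077 / 0.03123 = 1.3055
β_Harlan = 0.02416 / 0.03123 = 0.7736
β_Ingram = 0.07011 / 0.03123 = 2.2450
β_Granby = 0.02924 / 0.03123 = 0.9363
β_P = Σ w_i β_i = 0.19×1.3055 + 0.21×0.7736 + 0.37×2.2450 + 0.23×0.9363 = 1.4565
E(R_P) = R_f + β_P × MRP = 3.78% + 1.4565 × 5.27% = 11.46%

11.46%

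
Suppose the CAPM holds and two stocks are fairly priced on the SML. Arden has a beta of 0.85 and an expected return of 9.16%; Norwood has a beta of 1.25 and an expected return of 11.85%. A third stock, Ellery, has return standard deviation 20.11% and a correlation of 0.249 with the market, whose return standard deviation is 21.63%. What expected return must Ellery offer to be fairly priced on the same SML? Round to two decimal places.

5.00%

MRP = (11.85% − 9.16%) / (1.25 − 0.85) = 6.7250%
R_f = 9.16% − 0.85 × 6.7250% = 3.4438%
β_Ellery = ρ·σ_i/σ_m = 0.249 × 20.11 / 21.63 = 0.2315
E(R_Ellery) = R_f + β × MRP = 3.4438% + 0.2315 × 6.7250% = 5.00%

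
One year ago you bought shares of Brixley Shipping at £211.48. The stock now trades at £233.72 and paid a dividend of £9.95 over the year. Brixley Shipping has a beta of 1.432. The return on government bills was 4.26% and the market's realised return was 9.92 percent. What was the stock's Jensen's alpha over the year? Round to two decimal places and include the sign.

+2.86%

Realised HPR = (P1 + D1 − P0) / P0 = (233.72 + 9.95 − 211.48) / 211.48 = 32.19 / 211.48 = 15.2213%
MRP = 9.92% − 4.26% = 5.66%
CAPM required = R_f + β·MRP = 4.26% + 1.432 × 5.66% = 12.36512%
α = realised − required = 15.2213% − 12.36512% = +2.86%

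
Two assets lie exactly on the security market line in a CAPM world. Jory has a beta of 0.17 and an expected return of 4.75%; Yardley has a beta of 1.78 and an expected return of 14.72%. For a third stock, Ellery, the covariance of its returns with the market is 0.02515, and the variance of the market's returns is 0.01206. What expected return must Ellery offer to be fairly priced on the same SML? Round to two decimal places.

16.61%

MRP = (14.72% − 4.75%) / (1.78 − 0.17) = 6.1925%
R_f = 4.75% − 0.17 × 6.1925% = 3.6973%
β_Ellery = Cov / Var(R_m) = 0.02515 / 0.01206 = 2.0854
E(R_Ellery) = R_f + β × MRP = 3.6973% + 2.0854 × 6.1925% = 16.61%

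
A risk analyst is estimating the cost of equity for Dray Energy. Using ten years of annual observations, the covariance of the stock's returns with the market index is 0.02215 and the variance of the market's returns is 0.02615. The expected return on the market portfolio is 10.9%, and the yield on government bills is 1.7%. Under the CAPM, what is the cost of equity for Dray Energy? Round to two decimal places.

9.49%

β = Cov(R_i, R_m) / Var(R_m) = 0.02215 / 0.02615 = 0.8470
MRP = 10.9% − 1.7% = 9.20%
E(R) = R_f + β × MRP = 1.7% + 0.8470 × 9.2% = 9.49%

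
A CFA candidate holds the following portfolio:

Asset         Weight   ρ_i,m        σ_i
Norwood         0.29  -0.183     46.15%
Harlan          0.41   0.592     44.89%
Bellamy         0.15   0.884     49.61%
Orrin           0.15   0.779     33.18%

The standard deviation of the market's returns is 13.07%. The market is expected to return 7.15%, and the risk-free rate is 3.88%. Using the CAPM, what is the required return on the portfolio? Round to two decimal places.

β_Norwood = -0.183 × 46.15% / 13.07% = -0.6462
β_Harlan = 0.592 × 44.89% / 13.07% = 2.0333
β_Bellamy = 0.884 × 49.61% / 13.07% = 3.3554
β_Orrin = 0.779 × 33.18% / 13.07% = 1.9776
β_P = Σ w_i β_i = 0.29×-0.6462 + 0.41×2.0333 + 0.15×3.3554 + 0.15×1.9776 = 1.4462
MRP = 7.15% − 3.88% = 3.27%
E(R_P) = R_f + β_P × MRP = 3.88% + 1.4462 × 3.27% = 8.61%

8.61%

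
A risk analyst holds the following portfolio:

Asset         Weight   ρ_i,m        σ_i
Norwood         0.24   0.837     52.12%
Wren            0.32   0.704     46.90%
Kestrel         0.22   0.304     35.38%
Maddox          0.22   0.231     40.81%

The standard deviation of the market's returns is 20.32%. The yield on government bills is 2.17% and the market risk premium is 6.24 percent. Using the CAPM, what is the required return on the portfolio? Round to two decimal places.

β_Norwood = 0.837 × 52.12% / 20.32% = 2.1469
β_Wren = 0.704 × 46.90% / 20.32% = 1.6249
β_Kestrel = 0.304 × 35.38% / 20.32% = 0.5293
β_Maddox = 0.231 × 40.81% / 20.32% = 0.4639
β_P = Σ w_i β_i = 0.24×2.1469 + 0.32×1.6249 + 0.22×0.5293 + 0.22×0.4639 = 1.2537
E(R_P) = R_f + β_P × MRP = 2.17% + 1.2537 × 6.24% = 9.99%

9.99%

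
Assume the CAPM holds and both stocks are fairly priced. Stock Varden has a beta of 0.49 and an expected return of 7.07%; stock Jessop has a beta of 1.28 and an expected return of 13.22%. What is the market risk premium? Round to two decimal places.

Both satisfy E(R) = R_f + β·MRP, so the slope of the SML is
MRP = (13.22% − 7.07%) / (1.28 − 0.49) = 6.15% / 0.79 = 7.7848%

7.78%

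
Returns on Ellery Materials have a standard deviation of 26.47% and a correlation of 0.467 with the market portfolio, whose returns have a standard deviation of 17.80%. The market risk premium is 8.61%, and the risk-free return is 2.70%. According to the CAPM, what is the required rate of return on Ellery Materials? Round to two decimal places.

8.68%

β = ρ × σ_i / σ_m = 0.467 × 26.47% / 17.80% = 0.6945
E(R) = 2.70% + 0.6945 × 8.61% = 8.68%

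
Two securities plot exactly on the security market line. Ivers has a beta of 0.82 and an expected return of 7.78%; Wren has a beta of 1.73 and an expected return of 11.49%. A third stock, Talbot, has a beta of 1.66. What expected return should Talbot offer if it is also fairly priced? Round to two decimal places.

11.20%

MRP (SML slope) = (11.49% − 7.78%) / (1.73 − 0.82) = 3.71% / 0.91 = 4.0769%
R_f (intercept) = 7.78% − 0.82 × 4.0769% = 4.4369%
E(R_Talbot) = R_f + β × MRP = 4.4369% + 1.66 × 4.0769% = 11.20%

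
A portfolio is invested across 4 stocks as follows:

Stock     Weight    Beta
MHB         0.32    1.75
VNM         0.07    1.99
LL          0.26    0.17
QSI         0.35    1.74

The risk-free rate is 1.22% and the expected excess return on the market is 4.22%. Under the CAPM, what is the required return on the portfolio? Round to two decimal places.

β_P = Σ w_i β_i = 0.32×1.75 + 0.07×1.99 + 0.26×0.17 + 0.35×1.74 = 1.3525
E(R_P) = R_f + β_P × MRP = 1.22% + 1.3525 × 4.22% = 6.93%

6.93%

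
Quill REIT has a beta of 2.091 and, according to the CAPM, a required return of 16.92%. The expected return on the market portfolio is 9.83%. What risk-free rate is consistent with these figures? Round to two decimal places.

E(R) = R_f + β(E(R_m) − R_f) = R_f(1 − β) + β·E(R_m)
16.92% = R_f × (1 − 2.091) + 2.091 × 9.83%
16.92% = R_f × -1.091 + 20.55453%
R_f = (16.92% − 20.55453%) / -1.091 = 3.33%

3.33%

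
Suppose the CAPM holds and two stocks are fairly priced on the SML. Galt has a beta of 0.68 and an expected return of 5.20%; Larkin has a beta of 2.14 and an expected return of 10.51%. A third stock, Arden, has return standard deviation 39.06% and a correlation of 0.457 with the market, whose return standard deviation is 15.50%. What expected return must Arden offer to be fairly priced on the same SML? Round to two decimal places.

6.92%

MRP = (10.51% − 5.20%) / (2.14 − 0.68) = 3.6370%
R_f = 5.20% − 0.68 × 3.6370% = 2.7268%
β_Arden = ρ·σ_i/σ_m = 0.457 × 39.06 / 15.50 = 1.1516
E(R_Arden) = R_f + β × MRP = 2.7268% + 1.1516 × 3.6370% = 6.92%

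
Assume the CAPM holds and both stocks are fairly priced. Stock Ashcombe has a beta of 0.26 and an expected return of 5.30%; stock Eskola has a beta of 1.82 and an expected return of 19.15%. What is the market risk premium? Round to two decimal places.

8.88%

Both satisfy E(R) = R_f + β·MRP, so the slope of the SML is
MRP = (19.15% − 5.30%) / (1.82 − 0.26) = 13.85% / 1.56 = 8.8782%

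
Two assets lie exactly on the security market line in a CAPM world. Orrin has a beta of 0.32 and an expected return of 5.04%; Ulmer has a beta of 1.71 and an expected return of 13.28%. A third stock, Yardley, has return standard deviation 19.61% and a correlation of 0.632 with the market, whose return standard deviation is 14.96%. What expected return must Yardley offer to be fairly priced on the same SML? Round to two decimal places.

8.05%

MRP = (13.28% − 5.04%) / (1.71 − 0.32) = 5.9281%
R_f = 5.04% − 0.32 × 5.9281% = 3.1430%
β_Yardley = ρ·σ_i/σ_m = 0.632 × 19.61 / 14.96 = 0.8284
E(R_Yardley) = R_f + β × MRP = 3.1430% + 0.8284 × 5.9281% = 8.05%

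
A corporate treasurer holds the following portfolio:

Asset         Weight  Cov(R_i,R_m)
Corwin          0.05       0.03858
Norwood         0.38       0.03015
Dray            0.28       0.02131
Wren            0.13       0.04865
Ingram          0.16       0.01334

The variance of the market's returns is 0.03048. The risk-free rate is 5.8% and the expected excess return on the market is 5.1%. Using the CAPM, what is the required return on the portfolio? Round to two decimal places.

β_Corwin = 0.03858 / 0.03048 = 1.2657
β_Norwood = 0.03015 / 0.03048 = 0.9892
β_Dray = 0.02131 / 0.03048 = 0.6991
β_Wren = 0.04865 / 0.03048 = 1.5961
β_Ingram = 0.01334 / 0.03048 = 0.4377
β_P = Σ w_i β_i = 0.05×1.2657 + 0.38×0.9892 + 0.28×0.6991 + 0.13×1.5961 + 0.16×0.4377 = 0.9125
E(R_P) = R_f + β_P × MRP = 5.8% + 0.9125 × 5.1% = 10.45%

10.45%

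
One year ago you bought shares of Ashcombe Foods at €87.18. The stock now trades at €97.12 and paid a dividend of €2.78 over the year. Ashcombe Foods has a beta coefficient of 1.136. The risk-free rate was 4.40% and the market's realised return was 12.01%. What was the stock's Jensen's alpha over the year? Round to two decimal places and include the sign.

+1.55%

Realised HPR = (P1 + D1 − P0) / P0 = (97.12 + 2.78 − 87.18) / 87.18 = 12.72 / 87.18 = 14.5905%
MRP = 12.01% − 4.40% = 7.61%
CAPM required = R_f + β·MRP = 4.40% + 1.136 × 7.61% = 13.04496%
α = realised − required = 14.5905% − 13.04496% = +1.55%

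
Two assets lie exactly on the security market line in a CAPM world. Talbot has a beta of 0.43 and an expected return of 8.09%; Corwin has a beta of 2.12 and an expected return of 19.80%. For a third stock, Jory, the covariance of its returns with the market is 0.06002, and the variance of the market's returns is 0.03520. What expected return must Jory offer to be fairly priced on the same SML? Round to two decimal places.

MRP = (19.80% − 8.09%) / (2.12 − 0.43) = 6.9290%
R_f = 8.09% − 0.43 × 6.9290% = 5.1105%
β_Jory = Cov / Var(R_m) = 0.06002 / 0.03520 = 1.7051
E(R_Jory) = R_f + β × MRP = 5.1105% + 1.7051 × 6.9290% = 16.93%

16.93%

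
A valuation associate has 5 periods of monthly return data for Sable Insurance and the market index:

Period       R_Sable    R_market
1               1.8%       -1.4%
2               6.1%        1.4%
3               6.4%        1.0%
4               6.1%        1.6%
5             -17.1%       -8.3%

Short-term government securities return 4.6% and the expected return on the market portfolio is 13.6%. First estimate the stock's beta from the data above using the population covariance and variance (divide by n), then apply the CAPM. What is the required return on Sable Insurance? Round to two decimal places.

Mean R_i = (1.8 + 6.1 + 6.4 + 6.1 − 17.1) / 5 = 0.6600%
Mean R_m = (-1.4 + 1.4 + 1.0 + 1.6 − 8.3) / 5 = -1.1400%
Σ(R_i − R̄_i)(R_m − R̄_m) = 167.8720  ⇒  Cov = 167.8720 / 5 = 33.5744
Σ(R_m − R̄_m)² = 69.8720  ⇒  Var(R_m) = 69.8720 / 5 = 13.9744
β = Cov / Var(R_m) = 33.5744 / 13.9744 = 2.4026
MRP = 13.6% − 4.6% = 9.00%
E(R) = R_f + β × MRP = 4.6% + 2.4026 × 9.0% = 26.22%

26.22%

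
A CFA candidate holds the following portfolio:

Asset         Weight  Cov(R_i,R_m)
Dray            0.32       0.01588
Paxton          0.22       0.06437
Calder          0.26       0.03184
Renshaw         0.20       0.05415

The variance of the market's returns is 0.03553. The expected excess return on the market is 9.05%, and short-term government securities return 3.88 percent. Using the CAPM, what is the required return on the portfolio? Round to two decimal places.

β_Dray = 0.01588 / 0.03553 = 0.4469
β_Paxton = 0.06437 / 0.03553 = 1.8117
β_Calder = 0.03184 / 0.03553 = 0.8961
β_Renshaw = 0.05415 / 0.03553 = 1.5241
β_P = Σ w_i β_i = 0.32×0.4469 + 0.22×1.8117 + 0.26×0.8961 + 0.20×1.5241 = 1.0794
E(R_P) = R_f + β_P × MRP = 3.88% + 1.0794 × 9.05% = 13.65%

13.65%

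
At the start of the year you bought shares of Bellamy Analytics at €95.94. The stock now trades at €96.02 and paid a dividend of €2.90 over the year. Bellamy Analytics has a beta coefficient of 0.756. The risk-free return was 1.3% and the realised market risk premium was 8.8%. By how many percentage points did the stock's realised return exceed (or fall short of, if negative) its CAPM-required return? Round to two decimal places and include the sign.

-4.85%

Realised HPR = (P1 + D1 − P0) / P0 = (96.02 + 2.90 − 95.94) / 95.94 = 2.98 / 95.94 = 3.1061%
CAPM required = R_f + β·MRP = 1.3% + 0.756 × 8.8% = 7.9528%
α = realised − required = 3.1061% − 7.9528% = -4.85%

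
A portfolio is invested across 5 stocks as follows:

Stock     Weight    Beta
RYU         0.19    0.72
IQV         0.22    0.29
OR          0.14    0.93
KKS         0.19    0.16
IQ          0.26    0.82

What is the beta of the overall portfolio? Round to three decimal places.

0.574

β_P = Σ w_i β_i = 0.19×0.72 + 0.22×0.29 + 0.14×0.93 + 0.19×0.16 + 0.26×0.82 = 0.5744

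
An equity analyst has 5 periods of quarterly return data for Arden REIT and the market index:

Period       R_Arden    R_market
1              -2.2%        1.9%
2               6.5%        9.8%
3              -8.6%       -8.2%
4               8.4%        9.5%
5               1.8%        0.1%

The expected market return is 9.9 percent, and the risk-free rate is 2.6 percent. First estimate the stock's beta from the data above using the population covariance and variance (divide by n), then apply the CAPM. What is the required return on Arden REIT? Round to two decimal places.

Mean R_i = (-2.2 + 6.5 − 8.6 + 8.4 + 1.8) / 5 = 1.1800%
Mean R_m = (1.9 + 9.8 − 8.2 + 9.5 + 0.1) / 5 = 2.6200%
Σ(R_i − R̄_i)(R_m − R̄_m) = 194.5620  ⇒  Cov = 194.5620 / 5 = 38.9124
Σ(R_m − R̄_m)² = 222.8280  ⇒  Var(R_m) = 222.8280 / 5 = 44.5656
β = Cov / Var(R_m) = 38.9124 / 44.5656 = 0.8731
MRP = 9.9% − 2.6% = 7.30%
E(R) = R_f + β × MRP = 2.6% + 0.8731 × 7.3% = 8.97%

8.97%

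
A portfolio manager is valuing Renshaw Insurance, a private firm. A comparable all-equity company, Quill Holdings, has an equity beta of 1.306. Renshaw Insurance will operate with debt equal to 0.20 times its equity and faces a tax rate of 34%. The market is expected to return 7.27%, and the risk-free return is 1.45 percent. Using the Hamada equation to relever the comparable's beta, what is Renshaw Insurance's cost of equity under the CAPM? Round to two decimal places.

10.05%

β_L = β_U × [1 + (1 − t)(D/E)] = 1.306 × [1 + (1 − 0.34) × 0.20]
    = 1.306 × [1 + 0.66 × 0.20] = 1.306 × 1.1320 = 1.4784
MRP = 7.27% − 1.45% = 5.82%
E(R) = R_f + β_L × MRP = 1.45% + 1.4784 × 5.82% = 10.05%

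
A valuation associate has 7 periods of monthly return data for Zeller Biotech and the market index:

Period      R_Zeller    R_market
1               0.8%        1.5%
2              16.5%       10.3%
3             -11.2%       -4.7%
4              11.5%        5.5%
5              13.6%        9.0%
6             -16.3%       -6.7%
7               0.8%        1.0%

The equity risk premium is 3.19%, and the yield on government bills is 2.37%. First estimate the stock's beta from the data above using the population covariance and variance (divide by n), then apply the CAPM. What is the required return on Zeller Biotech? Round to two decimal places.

8.51%

Mean R_i = (0.8 + 16.5 − 11.2 + 11.5 + 13.6 − 16.3 + 0.8) / 7 = 2.2429%
Mean R_m = (1.5 + 10.3 − 4.7 + 5.5 + 9.0 − 6.7 + 1.0) / 7 = 2.2714%
Σ(R_i − R̄_i)(R_m − R̄_m) = 483.7886  ⇒  Cov = 483.7886 / 7 = 69.1127
Σ(R_m − R̄_m)² = 251.4543  ⇒  Var(R_m) = 251.4543 / 7 = 35.9220
β = Cov / Var(R_m) = 69.1127 / 35.9220 = 1.9240
E(R) = R_f + β × MRP = 2.37% + 1.9240 × 3.19% = 8.51%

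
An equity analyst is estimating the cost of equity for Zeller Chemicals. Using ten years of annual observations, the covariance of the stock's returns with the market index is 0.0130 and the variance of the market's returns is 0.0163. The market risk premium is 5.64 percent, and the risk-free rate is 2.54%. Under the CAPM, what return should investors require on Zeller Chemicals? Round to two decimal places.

β = Cov(R_i, R_m) / Var(R_m) = 0.0130 / 0.0163 = 0.7975
E(R) = R_f + β × MRP = 2.54% + 0.7975 × 5.64% = 7.04%

7.04%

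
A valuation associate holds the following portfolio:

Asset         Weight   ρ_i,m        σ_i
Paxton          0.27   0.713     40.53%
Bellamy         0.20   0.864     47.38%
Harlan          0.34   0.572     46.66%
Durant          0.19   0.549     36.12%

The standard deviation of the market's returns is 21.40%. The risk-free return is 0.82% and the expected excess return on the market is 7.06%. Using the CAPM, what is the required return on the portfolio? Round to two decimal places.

10.33%

β_Paxton = 0.713 × 40.53% / 21.40% = 1.3504
β_Bellamy = 0.864 × 47.38% / 21.40% = 1.9129
β_Harlan = 0.572 × 46.66% / 21.40% = 1.2472
β_Durant = 0.549 × 36.12% / 21.40% = 0.9266
β_P = Σ w_i β_i = 0.27×1.3504 + 0.20×1.9129 + 0.34×1.2472 + 0.19×0.9266 = 1.3473
E(R_P) = R_f + β_P × MRP = 0.82% + 1.3473 × 7.06% = 10.33%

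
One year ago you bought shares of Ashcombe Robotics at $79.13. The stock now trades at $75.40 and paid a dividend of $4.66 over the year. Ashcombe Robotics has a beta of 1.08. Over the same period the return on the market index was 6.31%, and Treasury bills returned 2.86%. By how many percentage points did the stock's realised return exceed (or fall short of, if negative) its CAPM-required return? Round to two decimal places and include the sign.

-5.41%

Realised HPR = (P1 + D1 − P0) / P0 = (75.40 + 4.66 − 79.13) / 79.13 = 0.93 / 79.13 = 1.1753%
MRP = 6.31% − 2.86% = 3.45%
CAPM required = R_f + β·MRP = 2.86% + 1.08 × 3.45% = 6.5860%
α = realised − required = 1.1753% − 6.5860% = -5.41%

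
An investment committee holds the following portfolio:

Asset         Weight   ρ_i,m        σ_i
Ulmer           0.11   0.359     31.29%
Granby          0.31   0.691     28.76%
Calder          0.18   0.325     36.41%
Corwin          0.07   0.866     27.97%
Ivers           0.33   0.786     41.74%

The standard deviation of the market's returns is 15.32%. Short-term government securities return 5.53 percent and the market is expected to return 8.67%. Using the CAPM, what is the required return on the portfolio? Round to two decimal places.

10.05%

β_Ulmer = 0.359 × 31.29% / 15.32% = 0.7332
β_Granby = 0.691 × 28.76% / 15.32% = 1.2972
β_Calder = 0.325 × 36.41% / 15.32% = 0.7724
β_Corwin = 0.866 × 27.97% / 15.32% = 1.5811
β_Ivers = 0.786 × 41.74% / 15.32% = 2.1415
β_P = Σ w_i β_i = 0.11×0.7332 + 0.31×1.2972 + 0.18×0.7724 + 0.07×1.5811 + 0.33×2.1415 = 1.4392
MRP = 8.67% − 5.53% = 3.14%
E(R_P) = R_f + β_P × MRP = 5.53% + 1.4392 × 3.14% = 10.05%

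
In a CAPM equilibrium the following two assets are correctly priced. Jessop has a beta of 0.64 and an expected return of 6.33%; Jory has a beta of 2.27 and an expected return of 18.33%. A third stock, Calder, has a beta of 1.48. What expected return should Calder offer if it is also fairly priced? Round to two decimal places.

12.51%

MRP (SML slope) = (18.33% − 6.33%) / (2.27 − 0.64) = 12.00% / 1.63 = 7.3620%
R_f (intercept) = 6.33% − 0.64 × 7.3620% = 1.6183%
E(R_Calder) = R_f + β × MRP = 1.6183% + 1.48 × 7.3620% = 12.51%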